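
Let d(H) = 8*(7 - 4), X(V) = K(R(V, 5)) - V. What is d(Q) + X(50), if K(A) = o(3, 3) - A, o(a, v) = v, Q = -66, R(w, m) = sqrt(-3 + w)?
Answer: -23 - sqrt(47) ≈ -29.856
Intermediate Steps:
K(A) = 3 - A
X(V) = 3 - V - sqrt(-3 + V) (X(V) = (3 - sqrt(-3 + V)) - V = 3 - V - sqrt(-3 + V))
d(H) = 24 (d(H) = 8*3 = 24)
d(Q) + X(50) = 24 + (3 - 1*50 - sqrt(-3 + 50)) = 24 + (3 - 50 - sqrt(47)) = 24 + (-47 - sqrt(47)) = -23 - sqrt(47)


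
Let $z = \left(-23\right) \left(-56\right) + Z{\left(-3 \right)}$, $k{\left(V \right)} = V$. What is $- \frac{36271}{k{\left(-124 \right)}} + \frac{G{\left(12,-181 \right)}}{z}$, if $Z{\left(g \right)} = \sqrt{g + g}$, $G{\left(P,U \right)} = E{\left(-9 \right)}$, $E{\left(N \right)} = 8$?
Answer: $\frac{30086526573}{102854900} - \frac{4 i \sqrt{6}}{829475} \approx 292.51 - 1.1812 \cdot 10^{-5} i$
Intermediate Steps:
$G{\left(P,U \right)} = 8$
$Z{\left(g \right)} = \sqrt{2} \sqrt{g}$ ($Z{\left(g \right)} = \sqrt{2 g} = \sqrt{2} \sqrt{g}$)
$z = 1288 + i \sqrt{6}$ ($z = \left(-23\right) \left(-56\right) + \sqrt{2} \sqrt{-3} = 1288 + \sqrt{2} i \sqrt{3} = 1288 + i \sqrt{6} \approx 1288.0 + 2.4495 i$)
$- \frac{36271}{k{\left(-124 \right)}} + \frac{G{\left(12,-181 \right)}}{z} = - \frac{36271}{-124} + \frac{8}{1288 + i \sqrt{6}} = \left(-36271\right) \left(- \frac{1}{124}\right) + \frac{8}{1288 + i \sqrt{6}} = \frac{36271}{124} + \frac{8}{1288 + i \sqrt{6}}$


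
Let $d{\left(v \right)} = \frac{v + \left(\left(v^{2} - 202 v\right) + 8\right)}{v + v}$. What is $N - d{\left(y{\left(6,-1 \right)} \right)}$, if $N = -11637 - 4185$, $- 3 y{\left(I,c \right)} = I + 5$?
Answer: $- \frac{518713}{33} \approx -15719.0$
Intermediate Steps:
$y{\left(I,c \right)} = - \frac{5}{3} - \frac{I}{3}$ ($y{\left(I,c \right)} = - \frac{I + 5}{3} = - \frac{5 + I}{3} = - \frac{5}{3} - \frac{I}{3}$)
$N = -15822$
$d{\left(v \right)} = \frac{8 + v^{2} - 201 v}{2 v}$ ($d{\left(v \right)} = \frac{v + \left(8 + v^{2} - 202 v\right)}{2 v} = \left(8 + v^{2} - 201 v\right) \frac{1}{2 v} = \frac{8 + v^{2} - 201 v}{2 v}$)
$N - d{\left(y{\left(6,-1 \right)} \right)} = -15822 - \frac{8 + \left(- \frac{5}{3} - 2\right) \left(-201 - \frac{11}{3}\right)}{2 \left(- \frac{5}{3} - 2\right)} = -15822 - \frac{8 - \frac{11 \left(-201 - \frac{11}{3}\right)}{3}}{2 \left(- \frac{11}{3}\right)} = -15822 - \frac{1}{2} \left(- \frac{3}{11}\right) \left(8 - - \frac{6754}{9}\right) = -15822 - \frac{1}{2} \left(- \frac{3}{11}\right) \left(8 + \frac{6754}{9}\right) = -15822 - \frac{1}{2} \left(- \frac{3}{11}\right) \frac{6826}{9} = -15822 - - \frac{3413}{33} = -15822 + \frac{3413}{33} = - \frac{518713}{33}$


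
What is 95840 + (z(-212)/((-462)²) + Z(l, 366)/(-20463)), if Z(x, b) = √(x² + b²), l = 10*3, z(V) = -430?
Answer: 10228236265/106722 - 2*√3746/6821 ≈ 95840.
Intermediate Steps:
l = 30
Z(x, b) = √(b² + x²)
95840 + (z(-212)/((-462)²) + Z(l, 366)/(-20463)) = 95840 + (-430/((-462)²) + √(366² + 30²)/(-20463)) = 95840 + (-430/213444 + √(133956 + 900)*(-1/20463)) = 95840 + (-430*1/213444 + √134856*(-1/20463)) = 95840 + (-215/106722 + (6*√3746)*(-1/20463)) = 95840 + (-215/106722 - 2*√3746/6821) = 10228236265/106722 - 2*√3746/6821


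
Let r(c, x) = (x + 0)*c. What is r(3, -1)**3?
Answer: -27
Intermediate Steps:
r(c, x) = c*x (r(c, x) = x*c = c*x)
r(3, -1)**3 = (3*(-1))**3 = (-3)**3 = -27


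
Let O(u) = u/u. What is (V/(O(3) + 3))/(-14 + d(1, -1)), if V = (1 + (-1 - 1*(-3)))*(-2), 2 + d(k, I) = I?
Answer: 3/34 ≈ 0.088235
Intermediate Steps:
d(k, I) = -2 + I
O(u) = 1
V = -6 (V = (1 + (-1 + 3))*(-2) = (1 + 2)*(-2) = 3*(-2) = -6)
(V/(O(3) + 3))/(-14 + d(1, -1)) = (-6/(1 + 3))/(-14 + (-2 - 1)) = (-6/4)/(-14 - 3) = ((¼)*(-6))/(-17) = -3/2*(-1/17) = 3/34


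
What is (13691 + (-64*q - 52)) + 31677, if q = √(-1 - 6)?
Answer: 45316 - 64*I*√7 ≈ 45316.0 - 169.33*I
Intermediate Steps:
q = I*√7 (q = √(-7) = I*√7 ≈ 2.6458*I)
(13691 + (-64*q - 52)) + 31677 = (13691 + (-64*I*√7 - 52)) + 31677 = (13691 + (-52 - 64*I*√7)) + 31677 = (13639 - 64*I*√7) + 31677 = 45316 - 64*I*√7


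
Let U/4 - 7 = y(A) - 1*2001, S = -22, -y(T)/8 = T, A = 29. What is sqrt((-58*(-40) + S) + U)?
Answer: 3*I*sqrt(734) ≈ 81.277*I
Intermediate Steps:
y(T) = -8*T
U = -8904 (U = 28 + 4*(-8*29 - 1*2001) = 28 + 4*(-232 - 2001) = 28 + 4*(-2233) = 28 - 8932 = -8904)
sqrt((-58*(-40) + S) + U) = sqrt((-58*(-40) - 22) - 8904) = sqrt((2320 - 22) - 8904) = sqrt(2298 - 8904) = sqrt(-6606) = 3*I*sqrt(734)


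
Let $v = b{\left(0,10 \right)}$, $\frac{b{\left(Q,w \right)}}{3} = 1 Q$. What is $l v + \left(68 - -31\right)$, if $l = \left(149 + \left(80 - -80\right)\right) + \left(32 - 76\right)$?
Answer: $99$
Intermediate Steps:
$b{\left(Q,w \right)} = 3 Q$ ($b{\left(Q,w \right)} = 3 \cdot 1 Q = 3 Q$)
$v = 0$ ($v = 3 \cdot 0 = 0$)
$l = 265$ ($l = \left(149 + \left(80 + 80\right)\right) + \left(32 - 76\right) = \left(149 + 160\right) - 44 = 309 - 44 = 265$)
$l v + \left(68 - -31\right) = 265 \cdot 0 + \left(68 - -31\right) = 0 + \left(68 + 31\right) = 0 + 99 = 99$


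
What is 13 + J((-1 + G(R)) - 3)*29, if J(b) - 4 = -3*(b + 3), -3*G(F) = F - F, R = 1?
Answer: 216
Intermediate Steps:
G(F) = 0 (G(F) = -(F - F)/3 = -⅓*0 = 0)
J(b) = -5 - 3*b (J(b) = 4 - 3*(b + 3) = 4 - 3*(3 + b) = 4 + (-9 - 3*b) = -5 - 3*b)
13 + J((-1 + G(R)) - 3)*29 = 13 + (-5 - 3*((-1 + 0) - 3))*29 = 13 + (-5 - 3*(-1 - 3))*29 = 13 + (-5 - 3*(-4))*29 = 13 + (-5 + 12)*29 = 13 + 7*29 = 13 + 203 = 216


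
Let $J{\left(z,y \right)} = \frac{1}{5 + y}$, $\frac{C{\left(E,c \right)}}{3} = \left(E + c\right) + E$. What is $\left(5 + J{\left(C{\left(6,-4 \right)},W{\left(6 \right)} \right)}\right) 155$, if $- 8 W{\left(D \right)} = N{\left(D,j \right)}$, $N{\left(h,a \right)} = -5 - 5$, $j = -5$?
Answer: $\frac{3999}{5} \approx 799.8$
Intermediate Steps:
$N{\left(h,a \right)} = -10$ ($N{\left(h,a \right)} = -5 - 5 = -10$)
$C{\left(E,c \right)} = 3 c + 6 E$ ($C{\left(E,c \right)} = 3 \left(\left(E + c\right) + E\right) = 3 \left(c + 2 E\right) = 3 c + 6 E$)
$W{\left(D \right)} = \frac{5}{4}$ ($W{\left(D \right)} = \left(- \frac{1}{8}\right) \left(-10\right) = \frac{5}{4}$)
$\left(5 + J{\left(C{\left(6,-4 \right)},W{\left(6 \right)} \right)}\right) 155 = \left(5 + \frac{1}{5 + \frac{5}{4}}\right) 155 = \left(5 + \frac{1}{\frac{25}{4}}\right) 155 = \left(5 + \frac{4}{25}\right) 155 = \frac{129}{25} \cdot 155 = \frac{3999}{5}$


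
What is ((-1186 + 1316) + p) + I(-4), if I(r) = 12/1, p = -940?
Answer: -798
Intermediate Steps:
I(r) = 12 (I(r) = 12*1 = 12)
((-1186 + 1316) + p) + I(-4) = ((-1186 + 1316) - 940) + 12 = (130 - 940) + 12 = -810 + 12 = -798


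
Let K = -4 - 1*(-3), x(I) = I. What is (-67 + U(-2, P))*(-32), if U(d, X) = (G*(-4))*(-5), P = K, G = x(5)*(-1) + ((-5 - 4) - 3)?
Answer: 13024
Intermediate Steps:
G = -17 (G = 5*(-1) + ((-5 - 4) - 3) = -5 + (-9 - 3) = -5 - 12 = -17)
K = -1 (K = -4 + 3 = -1)
P = -1
U(d, X) = -340 (U(d, X) = -17*(-4)*(-5) = 68*(-5) = -340)
(-67 + U(-2, P))*(-32) = (-67 - 340)*(-32) = -407*(-32) = 13024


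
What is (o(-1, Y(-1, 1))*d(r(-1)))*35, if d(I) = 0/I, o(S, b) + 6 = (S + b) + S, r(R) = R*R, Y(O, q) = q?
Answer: 0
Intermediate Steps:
r(R) = R**2
o(S, b) = -6 + b + 2*S (o(S, b) = -6 + ((S + b) + S) = -6 + (b + 2*S) = -6 + b + 2*S)
d(I) = 0
(o(-1, Y(-1, 1))*d(r(-1)))*35 = ((-6 + 1 + 2*(-1))*0)*35 = ((-6 + 1 - 2)*0)*35 = -7*0*35 = 0*35 = 0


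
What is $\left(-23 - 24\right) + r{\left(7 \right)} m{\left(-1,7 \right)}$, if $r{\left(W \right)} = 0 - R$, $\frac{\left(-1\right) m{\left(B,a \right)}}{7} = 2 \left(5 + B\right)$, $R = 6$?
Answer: $289$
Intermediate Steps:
$m{\left(B,a \right)} = -70 - 14 B$ ($m{\left(B,a \right)} = - 7 \cdot 2 \left(5 + B\right) = - 7 \left(10 + 2 B\right) = -70 - 14 B$)
$r{\left(W \right)} = -6$ ($r{\left(W \right)} = 0 - 6 = -6$)
$\left(-23 - 24\right) + r{\left(7 \right)} m{\left(-1,7 \right)} = \left(-23 - 24\right) - 6 \left(-70 - -14\right) = -47 - 6 \left(-70 + 14\right) = -47 - -336 = -47 + 336 = 289$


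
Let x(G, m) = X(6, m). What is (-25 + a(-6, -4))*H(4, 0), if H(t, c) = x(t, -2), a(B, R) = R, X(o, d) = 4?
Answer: -116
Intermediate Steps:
x(G, m) = 4
H(t, c) = 4
(-25 + a(-6, -4))*H(4, 0) = (-25 - 4)*4 = -29*4 = -116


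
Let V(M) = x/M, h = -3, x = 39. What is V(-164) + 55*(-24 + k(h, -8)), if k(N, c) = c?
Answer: -288679/164 ≈ -1760.2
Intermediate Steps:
V(M) = 39/M
V(-164) + 55*(-24 + k(h, -8)) = 39/(-164) + 55*(-24 - 8) = 39*(-1/164) + 55*(-32) = -39/164 - 1760 = -288679/164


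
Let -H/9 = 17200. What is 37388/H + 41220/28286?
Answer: 665412379/547334100 ≈ 1.2157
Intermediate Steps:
H = -154800 (H = -9*17200 = -154800)
37388/H + 41220/28286 = 37388/(-154800) + 41220/28286 = 37388*(-1/154800) + 41220*(1/28286) = -9347/38700 + 20610/14143 = 665412379/547334100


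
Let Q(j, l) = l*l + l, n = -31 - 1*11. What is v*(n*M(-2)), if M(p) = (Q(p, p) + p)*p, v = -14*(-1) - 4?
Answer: 0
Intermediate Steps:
n = -42 (n = -31 - 11 = -42)
Q(j, l) = l + l**2 (Q(j, l) = l**2 + l = l + l**2)
v = 10 (v = 14 - 4 = 10)
M(p) = p*(p + p*(1 + p)) (M(p) = (p*(1 + p) + p)*p = (p + p*(1 + p))*p = p*(p + p*(1 + p)))
v*(n*M(-2)) = 10*(-42*(-2)**2*(2 - 2)) = 10*(-168*0) = 10*(-42*0) = 10*0 = 0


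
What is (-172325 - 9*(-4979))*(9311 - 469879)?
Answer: 58728867952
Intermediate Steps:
(-172325 - 9*(-4979))*(9311 - 469879) = (-172325 + 44811)*(-460568) = -127514*(-460568) = 58728867952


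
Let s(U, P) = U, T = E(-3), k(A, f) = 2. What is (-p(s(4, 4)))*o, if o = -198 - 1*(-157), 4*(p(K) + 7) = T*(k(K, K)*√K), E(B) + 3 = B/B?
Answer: -369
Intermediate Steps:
E(B) = -2 (E(B) = -3 + B/B = -3 + 1 = -2)
T = -2
p(K) = -7 - √K (p(K) = -7 + (-4*√K)/4 = -7 - √K)
o = -41 (o = -198 + 157 = -41)
(-p(s(4, 4)))*o = -(-7 - √4)*(-41) = -(-7 - 1*2)*(-41) = -(-7 - 2)*(-41) = -1*(-9)*(-41) = 9*(-41) = -369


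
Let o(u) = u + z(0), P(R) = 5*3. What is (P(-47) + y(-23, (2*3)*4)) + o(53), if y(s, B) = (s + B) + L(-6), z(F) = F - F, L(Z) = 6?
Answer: 75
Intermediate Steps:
P(R) = 15
z(F) = 0
y(s, B) = 6 + B + s (y(s, B) = (s + B) + 6 = (B + s) + 6 = 6 + B + s)
o(u) = u (o(u) = u + 0 = u)
(P(-47) + y(-23, (2*3)*4)) + o(53) = (15 + (6 + (2*3)*4 - 23)) + 53 = (15 + (6 + 6*4 - 23)) + 53 = (15 + (6 + 24 - 23)) + 53 = (15 + 7) + 53 = 22 + 53 = 75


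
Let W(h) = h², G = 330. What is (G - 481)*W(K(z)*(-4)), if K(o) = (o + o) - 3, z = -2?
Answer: -118384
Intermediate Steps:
K(o) = -3 + 2*o (K(o) = 2*o - 3 = -3 + 2*o)
(G - 481)*W(K(z)*(-4)) = (330 - 481)*((-3 + 2*(-2))*(-4))² = -151*16*(-3 - 4)² = -151*(-7*(-4))² = -151*28² = -151*784 = -118384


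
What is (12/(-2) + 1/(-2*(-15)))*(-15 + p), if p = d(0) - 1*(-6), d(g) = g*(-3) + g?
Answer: 537/10 ≈ 53.700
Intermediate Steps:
d(g) = -2*g (d(g) = -3*g + g = -2*g)
p = 6 (p = -2*0 - 1*(-6) = 0 + 6 = 6)
(12/(-2) + 1/(-2*(-15)))*(-15 + p) = (12/(-2) + 1/(-2*(-15)))*(-15 + 6) = (12*(-½) - ½*(-1/15))*(-9) = (-6 + 1/30)*(-9) = -179/30*(-9) = 537/10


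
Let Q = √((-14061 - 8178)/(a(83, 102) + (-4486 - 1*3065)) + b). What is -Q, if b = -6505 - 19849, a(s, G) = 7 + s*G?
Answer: -I*√22423618094/922 ≈ -162.41*I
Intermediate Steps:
a(s, G) = 7 + G*s
b = -26354
Q = I*√22423618094/922 (Q = √((-14061 - 8178)/((7 + 102*83) + (-4486 - 1*3065)) - 26354) = √(-22239/((7 + 8466) + (-4486 - 3065)) - 26354) = √(-22239/(8473 - 7551) - 26354) = √(-22239/922 - 26354) = √(-24320627/922) = I*√22423618094/922 ≈ 162.41*I)
-Q = -I*√22423618094/922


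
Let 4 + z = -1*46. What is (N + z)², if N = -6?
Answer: 3136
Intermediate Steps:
z = -50 (z = -4 - 1*46 = -4 - 46 = -50)
(N + z)² = (-6 - 50)² = (-56)² = 3136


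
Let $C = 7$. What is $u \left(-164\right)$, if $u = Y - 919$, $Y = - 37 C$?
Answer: $193192$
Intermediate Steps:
$Y = -259$ ($Y = \left(-37\right) 7 = -259$)
$u = -1178$ ($u = -259 - 919 = -1178$)
$u \left(-164\right) = \left(-1178\right) \left(-164\right) = 193192$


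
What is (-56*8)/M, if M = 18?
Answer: -224/9 ≈ -24.889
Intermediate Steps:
(-56*8)/M = -56*8/18 = -448*1/18 = -224/9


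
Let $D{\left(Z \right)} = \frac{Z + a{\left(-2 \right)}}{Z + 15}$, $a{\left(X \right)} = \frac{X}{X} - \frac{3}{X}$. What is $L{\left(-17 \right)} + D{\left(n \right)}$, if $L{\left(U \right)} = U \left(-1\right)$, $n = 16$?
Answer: $\frac{1091}{62} \approx 17.597$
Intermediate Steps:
$a{\left(X \right)} = 1 - \frac{3}{X}$
$L{\left(U \right)} = - U$
$D{\left(Z \right)} = \frac{\frac{5}{2} + Z}{15 + Z}$ ($D{\left(Z \right)} = \frac{Z + \frac{-3 - 2}{-2}}{Z + 15} = \frac{Z - - \frac{5}{2}}{15 + Z} = \frac{Z + \frac{5}{2}}{15 + Z} = \frac{\frac{5}{2} + Z}{15 + Z}$)
$L{\left(-17 \right)} + D{\left(n \right)} = \left(-1\right) \left(-17\right) + \frac{\frac{5}{2} + 16}{15 + 16} = 17 + \frac{1}{31} \cdot \frac{37}{2} = 17 + \frac{37}{62} = \frac{1091}{62}$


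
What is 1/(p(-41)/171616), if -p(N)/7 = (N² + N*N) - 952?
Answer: -85808/8435 ≈ -10.173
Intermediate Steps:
p(N) = 6664 - 14*N² (p(N) = -7*((N² + N*N) - 952) = -7*((N² + N²) - 952) = -7*(2*N² - 952) = -7*(-952 + 2*N²) = 6664 - 14*N²)
1/(p(-41)/171616) = 1/((6664 - 14*(-41)²)/171616) = 1/((6664 - 14*1681)*(1/171616)) = 1/((6664 - 23534)*(1/171616)) = 1/(-16870*1/171616) = 1/(-8435/85808) = -85808/8435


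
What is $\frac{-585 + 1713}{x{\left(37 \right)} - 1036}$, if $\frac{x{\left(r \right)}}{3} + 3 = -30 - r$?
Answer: $- \frac{564}{623} \approx -0.9053$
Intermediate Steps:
$x{\left(r \right)} = -99 - 3 r$ ($x{\left(r \right)} = -9 + 3 \left(-30 - r\right) = -9 - \left(90 + 3 r\right) = -99 - 3 r$)
$\frac{-585 + 1713}{x{\left(37 \right)} - 1036} = \frac{-585 + 1713}{\left(-99 - 111\right) - 1036} = \frac{1128}{\left(-99 - 111\right) - 1036} = \frac{1128}{-210 - 1036} = \frac{1128}{-1246} = 1128 \left(- \frac{1}{1246}\right) = - \frac{564}{623}$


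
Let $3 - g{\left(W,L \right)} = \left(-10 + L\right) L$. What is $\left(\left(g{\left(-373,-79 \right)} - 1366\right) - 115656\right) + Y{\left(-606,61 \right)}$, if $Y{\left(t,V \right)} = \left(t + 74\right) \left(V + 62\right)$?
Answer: $-189486$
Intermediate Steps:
$g{\left(W,L \right)} = 3 - L \left(-10 + L\right)$ ($g{\left(W,L \right)} = 3 - \left(-10 + L\right) L = 3 - L \left(-10 + L\right)$)
$Y{\left(t,V \right)} = \left(62 + V\right) \left(74 + t\right)$ ($Y{\left(t,V \right)} = \left(74 + t\right) \left(62 + V\right) = \left(62 + V\right) \left(74 + t\right)$)
$\left(\left(g{\left(-373,-79 \right)} - 1366\right) - 115656\right) + Y{\left(-606,61 \right)} = \left(\left(\left(3 - \left(-79\right)^{2} + 10 \left(-79\right)\right) - 1366\right) - 115656\right) + \left(4588 + 62 \left(-606\right) + 74 \cdot 61 + 61 \left(-606\right)\right) = \left(\left(\left(3 - 6241 - 790\right) - 1366\right) - 115656\right) + \left(4588 - 37572 + 4514 - 36966\right) = \left(\left(\left(3 - 6241 - 790\right) - 1366\right) - 115656\right) - 65436 = \left(\left(-7028 - 1366\right) - 115656\right) - 65436 = \left(-8394 - 115656\right) - 65436 = -124050 - 65436 = -189486$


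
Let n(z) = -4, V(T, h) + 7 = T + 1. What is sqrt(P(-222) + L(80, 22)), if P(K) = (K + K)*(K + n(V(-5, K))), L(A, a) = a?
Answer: sqrt(100366) ≈ 316.81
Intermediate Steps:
V(T, h) = -6 + T (V(T, h) = -7 + (T + 1) = -7 + (1 + T) = -6 + T)
P(K) = 2*K*(-4 + K) (P(K) = (K + K)*(K - 4) = (2*K)*(-4 + K) = 2*K*(-4 + K))
sqrt(P(-222) + L(80, 22)) = sqrt(2*(-222)*(-4 - 222) + 22) = sqrt(2*(-222)*(-226) + 22) = sqrt(100344 + 22) = sqrt(100366)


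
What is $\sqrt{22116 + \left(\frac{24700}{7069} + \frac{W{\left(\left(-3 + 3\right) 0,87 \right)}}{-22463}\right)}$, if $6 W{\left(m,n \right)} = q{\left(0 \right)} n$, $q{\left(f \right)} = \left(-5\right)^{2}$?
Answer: $\frac{\sqrt{2230932048999656800826}}{317581894} \approx 148.73$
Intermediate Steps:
$q{\left(f \right)} = 25$
$W{\left(m,n \right)} = \frac{25 n}{6}$
$\sqrt{22116 + \left(\frac{24700}{7069} + \frac{W{\left(\left(-3 + 3\right) 0,87 \right)}}{-22463}\right)} = \sqrt{22116 + \left(\frac{24700}{7069} + \frac{\frac{25}{6} \cdot 87}{-22463}\right)} = \sqrt{22116 + \left(24700 \cdot \frac{1}{7069} + \frac{725}{2} \left(- \frac{1}{22463}\right)\right)} = \sqrt{22116 + \left(\frac{24700}{7069} - \frac{725}{44926}\right)} = \sqrt{22116 + \frac{1104547175}{317581894}} = \sqrt{\frac{7024745714879}{317581894}} = \frac{\sqrt{2230932048999656800826}}{317581894}$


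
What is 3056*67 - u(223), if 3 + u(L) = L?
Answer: 204532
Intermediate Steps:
u(L) = -3 + L
3056*67 - u(223) = 3056*67 - (-3 + 223) = 204752 - 1*220 = 204752 - 220 = 204532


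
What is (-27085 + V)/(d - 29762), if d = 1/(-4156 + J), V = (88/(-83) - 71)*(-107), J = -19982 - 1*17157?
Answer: 66405993960/102008808653 ≈ 0.65098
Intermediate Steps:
J = -37139 (J = -19982 - 17157 = -37139)
V = 639967/83 (V = (88*(-1/83) - 71)*(-107) = (-88/83 - 71)*(-107) = -5981/83*(-107) = 639967/83 ≈ 7710.4)
d = -1/41295 (d = 1/(-4156 - 37139) = 1/(-41295) = -1/41295 ≈ -2.4216e-5)
(-27085 + V)/(d - 29762) = (-27085 + 639967/83)/(-1/41295 - 29762) = -1608088/(83*(-1229021791/41295)) = -1608088/83*(-41295/1229021791) = 66405993960/102008808653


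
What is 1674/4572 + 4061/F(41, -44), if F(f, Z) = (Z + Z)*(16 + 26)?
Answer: -343883/469392 ≈ -0.73261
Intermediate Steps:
F(f, Z) = 84*Z (F(f, Z) = (2*Z)*42 = 84*Z)
1674/4572 + 4061/F(41, -44) = 1674/4572 + 4061/((84*(-44))) = 1674*(1/4572) + 4061/(-3696) = 93/254 + 4061*(-1/3696) = 93/254 - 4061/3696 = -343883/469392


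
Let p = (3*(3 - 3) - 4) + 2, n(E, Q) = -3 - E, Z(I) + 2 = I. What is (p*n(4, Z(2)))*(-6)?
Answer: -84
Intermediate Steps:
Z(I) = -2 + I
p = -2 (p = (3*0 - 4) + 2 = (0 - 4) + 2 = -4 + 2 = -2)
(p*n(4, Z(2)))*(-6) = -2*(-3 - 1*4)*(-6) = -2*(-3 - 4)*(-6) = -2*(-7)*(-6) = 14*(-6) = -84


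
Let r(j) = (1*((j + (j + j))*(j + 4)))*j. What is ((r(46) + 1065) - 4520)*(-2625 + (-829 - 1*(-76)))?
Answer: -1060506210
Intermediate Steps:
r(j) = 3*j²*(4 + j) (r(j) = (1*((j + 2*j)*(4 + j)))*j = (1*((3*j)*(4 + j)))*j = (1*(3*j*(4 + j)))*j = (3*j*(4 + j))*j = 3*j²*(4 + j))
((r(46) + 1065) - 4520)*(-2625 + (-829 - 1*(-76))) = ((3*46²*(4 + 46) + 1065) - 4520)*(-2625 + (-829 - 1*(-76))) = ((3*2116*50 + 1065) - 4520)*(-2625 + (-829 + 76)) = ((317400 + 1065) - 4520)*(-2625 - 753) = (318465 - 4520)*(-3378) = 313945*(-3378) = -1060506210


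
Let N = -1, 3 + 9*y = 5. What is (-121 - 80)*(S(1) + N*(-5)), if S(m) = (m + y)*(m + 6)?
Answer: -8174/3 ≈ -2724.7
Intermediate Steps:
y = 2/9 (y = -⅓ + (⅑)*5 = -⅓ + 5/9 = 2/9 ≈ 0.22222)
S(m) = (6 + m)*(2/9 + m) (S(m) = (m + 2/9)*(m + 6) = (2/9 + m)*(6 + m) = (6 + m)*(2/9 + m))
(-121 - 80)*(S(1) + N*(-5)) = (-121 - 80)*((4/3 + 1² + (56/9)*1) - 1*(-5)) = -201*((4/3 + 1 + 56/9) + 5) = -201*(77/9 + 5) = -201*122/9 = -8174/3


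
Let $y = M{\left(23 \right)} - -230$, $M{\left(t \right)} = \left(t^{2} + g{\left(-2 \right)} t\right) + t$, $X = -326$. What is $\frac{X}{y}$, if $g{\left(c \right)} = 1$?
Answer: $- \frac{326}{805} \approx -0.40497$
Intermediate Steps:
$M{\left(t \right)} = t^{2} + 2 t$ ($M{\left(t \right)} = \left(t^{2} + 1 t\right) + t = \left(t^{2} + t\right) + t = \left(t + t^{2}\right) + t = t^{2} + 2 t$)
$y = 805$ ($y = 23 \left(2 + 23\right) - -230 = 23 \cdot 25 + 230 = 575 + 230 = 805$)
$\frac{X}{y} = - \frac{326}{805}$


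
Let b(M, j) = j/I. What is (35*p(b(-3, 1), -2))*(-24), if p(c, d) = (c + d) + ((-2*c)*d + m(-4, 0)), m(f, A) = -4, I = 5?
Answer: 4200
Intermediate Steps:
b(M, j) = j/5
p(c, d) = -4 + c + d - 2*c*d (p(c, d) = (c + d) + ((-2*c)*d - 4) = (c + d) + (-2*c*d - 4) = (c + d) + (-4 - 2*c*d) = -4 + c + d - 2*c*d)
(35*p(b(-3, 1), -2))*(-24) = (35*(-4 + (⅕)*1 - 2 - 2*(⅕)*1*(-2)))*(-24) = (35*(-4 + ⅕ - 2 - 2*⅕*(-2)))*(-24) = (35*(-4 + ⅕ - 2 + ⅘))*(-24) = (35*(-5))*(-24) = -175*(-24) = 4200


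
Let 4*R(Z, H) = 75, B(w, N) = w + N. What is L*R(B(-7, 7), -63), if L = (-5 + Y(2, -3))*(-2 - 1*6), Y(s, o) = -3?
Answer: 1200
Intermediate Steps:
B(w, N) = N + w
R(Z, H) = 75/4 (R(Z, H) = (¼)*75 = 75/4)
L = 64 (L = (-5 - 3)*(-2 - 1*6) = -8*(-2 - 6) = -8*(-8) = 64)
L*R(B(-7, 7), -63) = 64*(75/4) = 1200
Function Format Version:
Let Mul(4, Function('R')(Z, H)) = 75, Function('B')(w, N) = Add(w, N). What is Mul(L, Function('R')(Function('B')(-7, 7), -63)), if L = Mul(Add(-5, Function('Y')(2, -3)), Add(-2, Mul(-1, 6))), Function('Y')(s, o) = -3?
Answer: 1200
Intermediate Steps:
Function('B')(w, N) = Add(N, w)
Function('R')(Z, H) = Rational(75, 4) (Function('R')(Z, H) = Mul(Rational(1, 4), 75) = Rational(75, 4))
L = 64 (L = Mul(Add(-5, -3), Add(-2, Mul(-1, 6))) = Mul(-8, Add(-2, -6)) = Mul(-8, -8) = 64)
Mul(L, Function('R')(Function('B')(-7, 7), -63)) = Mul(64, Rational(75, 4)) = 1200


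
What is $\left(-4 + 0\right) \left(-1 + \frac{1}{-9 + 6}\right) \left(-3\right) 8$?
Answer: $-128$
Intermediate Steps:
$\left(-4 + 0\right) \left(-1 + \frac{1}{-9 + 6}\right) \left(-3\right) 8 = - 4 \left(-1 + \frac{1}{-3}\right) \left(-3\right) 8 = - 4 \left(-1 - \frac{1}{3}\right) \left(-3\right) 8 = \left(-4\right) \left(- \frac{4}{3}\right) \left(-3\right) 8 = \frac{16}{3} \left(-3\right) 8 = \left(-16\right) 8 = -128$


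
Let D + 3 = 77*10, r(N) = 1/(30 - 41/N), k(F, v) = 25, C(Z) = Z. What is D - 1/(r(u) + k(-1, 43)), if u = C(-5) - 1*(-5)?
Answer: 19174/25 ≈ 766.96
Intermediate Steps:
u = 0 (u = -5 - 1*(-5) = -5 + 5 = 0)
D = 767 (D = -3 + 77*10 = -3 + 770 = 767)
D - 1/(r(u) + k(-1, 43)) = 767 - 1/(0/(-41 + 30*0) + 25) = 767 - 1/(0/(-41 + 0) + 25) = 767 - 1/(0/(-41) + 25) = 767 - 1/(0*(-1/41) + 25) = 767 - 1/(0 + 25) = 767 - 1/25 = 19174/25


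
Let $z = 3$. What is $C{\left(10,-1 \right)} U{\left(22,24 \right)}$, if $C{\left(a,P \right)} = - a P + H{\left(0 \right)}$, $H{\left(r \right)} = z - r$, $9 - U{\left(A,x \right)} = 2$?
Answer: $91$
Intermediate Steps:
$U{\left(A,x \right)} = 7$ ($U{\left(A,x \right)} = 9 - 2 = 7$)
$H{\left(r \right)} = 3 - r$
$C{\left(a,P \right)} = 3 - P a$ ($C{\left(a,P \right)} = - a P + \left(3 - 0\right) = - P a + \left(3 + 0\right) = - P a + 3 = 3 - P a$)
$C{\left(10,-1 \right)} U{\left(22,24 \right)} = \left(3 - \left(-1\right) 10\right) 7 = \left(3 + 10\right) 7 = 13 \cdot 7 = 91$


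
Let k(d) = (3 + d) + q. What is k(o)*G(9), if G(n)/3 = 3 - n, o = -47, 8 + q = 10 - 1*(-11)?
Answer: 558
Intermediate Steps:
q = 13 (q = -8 + (10 - 1*(-11)) = -8 + (10 + 11) = -8 + 21 = 13)
k(d) = 16 + d (k(d) = (3 + d) + 13 = 16 + d)
G(n) = 9 - 3*n (G(n) = 3*(3 - n) = 9 - 3*n)
k(o)*G(9) = (16 - 47)*(9 - 3*9) = -31*(9 - 27) = -31*(-18) = 558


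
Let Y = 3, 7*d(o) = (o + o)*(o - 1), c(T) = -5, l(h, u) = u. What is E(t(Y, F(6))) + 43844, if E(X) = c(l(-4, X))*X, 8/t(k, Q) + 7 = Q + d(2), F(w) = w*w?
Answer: 9075428/207 ≈ 43843.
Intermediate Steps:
F(w) = w²
d(o) = 2*o*(-1 + o)/7 (d(o) = ((o + o)*(o - 1))/7 = ((2*o)*(-1 + o))/7 = (2*o*(-1 + o))/7 = 2*o*(-1 + o)/7)
t(k, Q) = 8/(-45/7 + Q) (t(k, Q) = 8/(-7 + (Q + (2/7)*2*(-1 + 2))) = 8/(-7 + (Q + (2/7)*2*1)) = 8/(-7 + (Q + 4/7)) = 8/(-7 + (4/7 + Q)) = 8/(-45/7 + Q))
E(X) = -5*X
E(t(Y, F(6))) + 43844 = -280/(-45 + 7*6²) + 43844 = -280/(-45 + 7*36) + 43844 = -280/(-45 + 252) + 43844 = -280/207 + 43844 = 9075428/207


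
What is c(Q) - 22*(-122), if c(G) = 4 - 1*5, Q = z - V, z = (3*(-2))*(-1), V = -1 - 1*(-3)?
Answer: 2683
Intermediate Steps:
V = 2 (V = -1 + 3 = 2)
z = 6 (z = -6*(-1) = 6)
Q = 4 (Q = 6 - 1*2 = 6 - 2 = 4)
c(G) = -1 (c(G) = 4 - 5 = -1)
c(Q) - 22*(-122) = -1 - 22*(-122) = -1 + 2684 = 2683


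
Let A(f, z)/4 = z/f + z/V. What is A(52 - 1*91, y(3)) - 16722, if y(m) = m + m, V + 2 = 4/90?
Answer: -2393089/143 ≈ -16735.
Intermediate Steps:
V = -88/45 (V = -2 + 4/90 = -2 + 4*(1/90) = -2 + 2/45 = -88/45 ≈ -1.9556)
y(m) = 2*m
A(f, z) = -45*z/22 + 4*z/f (A(f, z) = 4*(z/f + z/(-88/45)) = 4*(z/f + z*(-45/88)) = 4*(z/f - 45*z/88) = 4*(-45*z/88 + z/f) = -45*z/22 + 4*z/f)
A(52 - 1*91, y(3)) - 16722 = (2*3)*(88 - 45*(52 - 1*91))/(22*(52 - 1*91)) - 16722 = (1/22)*6*(88 - 45*(52 - 91))/(52 - 91) - 16722 = (1/22)*6*(88 - 45*(-39))/(-39) - 16722 = (1/22)*6*(-1/39)*(88 + 1755) - 16722 = (1/22)*6*(-1/39)*1843 - 16722 = -1843/143 - 16722 = -2393089/143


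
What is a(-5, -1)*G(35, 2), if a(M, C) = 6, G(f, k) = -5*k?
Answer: -60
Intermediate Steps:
a(-5, -1)*G(35, 2) = 6*(-5*2) = 6*(-10) = -60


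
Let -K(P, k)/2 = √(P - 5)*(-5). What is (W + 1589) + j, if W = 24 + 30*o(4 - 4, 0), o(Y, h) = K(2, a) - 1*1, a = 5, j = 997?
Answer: 2580 + 300*I*√3 ≈ 2580.0 + 519.62*I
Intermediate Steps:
K(P, k) = 10*√(-5 + P) (K(P, k) = -2*√(P - 5)*(-5) = -2*√(-5 + P)*(-5) = -(-10)*√(-5 + P) = 10*√(-5 + P))
o(Y, h) = -1 + 10*I*√3 (o(Y, h) = 10*√(-5 + 2) - 1*1 = 10*√(-3) - 1 = 10*(I*√3) - 1 = 10*I*√3 - 1 = -1 + 10*I*√3)
W = -6 + 300*I*√3 (W = 24 + 30*(-1 + 10*I*√3) = 24 + (-30 + 300*I*√3) = -6 + 300*I*√3 ≈ -6.0 + 519.62*I)
(W + 1589) + j = ((-6 + 300*I*√3) + 1589) + 997 = (1583 + 300*I*√3) + 997 = 2580 + 300*I*√3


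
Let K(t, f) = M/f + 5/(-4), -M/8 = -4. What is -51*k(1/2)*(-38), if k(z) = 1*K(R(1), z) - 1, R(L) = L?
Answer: 239343/2 ≈ 1.1967e+5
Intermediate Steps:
M = 32 (M = -8*(-4) = 32)
K(t, f) = -5/4 + 32/f (K(t, f) = 32/f + 5/(-4) = 32/f + 5*(-1/4) = 32/f - 5/4 = -5/4 + 32/f)
k(z) = -9/4 + 32/z (k(z) = 1*(-5/4 + 32/z) - 1 = (-5/4 + 32/z) - 1 = -9/4 + 32/z)
-51*k(1/2)*(-38) = -51*(-9/4 + 32/(1/2))*(-38) = -51*(-9/4 + 32*2)*(-38) = -51*(-9/4 + 64)*(-38) = -51*247/4*(-38) = -12597/4*(-38) = 239343/2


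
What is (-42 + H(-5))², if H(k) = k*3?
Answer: 3249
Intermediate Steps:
H(k) = 3*k
(-42 + H(-5))² = (-42 + 3*(-5))² = (-42 - 15)² = (-57)² = 3249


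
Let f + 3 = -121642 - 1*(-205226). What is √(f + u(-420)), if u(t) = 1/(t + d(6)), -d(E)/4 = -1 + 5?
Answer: 3*√441344815/218 ≈ 289.10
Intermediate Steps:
d(E) = -16 (d(E) = -4*(-1 + 5) = -4*4 = -16)
f = 83581 (f = -3 + (-121642 - 1*(-205226)) = -3 + (-121642 + 205226) = -3 + 83584 = 83581)
u(t) = 1/(-16 + t) (u(t) = 1/(t - 16) = 1/(-16 + t))
√(f + u(-420)) = √(83581 + 1/(-16 - 420)) = √(83581 + 1/(-436)) = √(83581 - 1/436) = √(36441315/436) = 3*√441344815/218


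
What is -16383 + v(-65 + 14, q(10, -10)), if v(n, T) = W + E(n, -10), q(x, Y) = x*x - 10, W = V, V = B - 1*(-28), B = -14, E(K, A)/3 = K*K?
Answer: -8566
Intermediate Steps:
E(K, A) = 3*K² (E(K, A) = 3*(K*K) = 3*K²)
V = 14 (V = -14 - 1*(-28) = -14 + 28 = 14)
W = 14
q(x, Y) = -10 + x² (q(x, Y) = x² - 10 = -10 + x²)
v(n, T) = 14 + 3*n²
-16383 + v(-65 + 14, q(10, -10)) = -16383 + (14 + 3*(-65 + 14)²) = -16383 + (14 + 3*(-51)²) = -16383 + (14 + 3*2601) = -16383 + (14 + 7803) = -16383 + 7817 = -8566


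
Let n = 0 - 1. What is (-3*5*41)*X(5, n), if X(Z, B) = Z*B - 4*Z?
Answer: 15375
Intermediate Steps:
n = -1
X(Z, B) = -4*Z + B*Z (X(Z, B) = B*Z - 4*Z = -4*Z + B*Z)
(-3*5*41)*X(5, n) = (-3*5*41)*(5*(-4 - 1)) = (-15*41)*(5*(-5)) = -615*(-25) = 15375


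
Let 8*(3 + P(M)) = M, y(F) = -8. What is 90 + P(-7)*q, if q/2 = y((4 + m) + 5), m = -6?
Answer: 152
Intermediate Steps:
P(M) = -3 + M/8
q = -16 (q = 2*(-8) = -16)
90 + P(-7)*q = 90 + (-3 + (⅛)*(-7))*(-16) = 90 + (-3 - 7/8)*(-16) = 90 - 31/8*(-16) = 90 + 62 = 152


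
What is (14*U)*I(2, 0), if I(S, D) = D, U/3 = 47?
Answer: 0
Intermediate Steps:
U = 141 (U = 3*47 = 141)
(14*U)*I(2, 0) = (14*141)*0 = 1974*0 = 0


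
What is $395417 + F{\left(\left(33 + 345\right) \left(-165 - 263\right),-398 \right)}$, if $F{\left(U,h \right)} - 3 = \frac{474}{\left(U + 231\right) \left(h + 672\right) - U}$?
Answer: $\frac{2906583346581}{7350623} \approx 3.9542 \cdot 10^{5}$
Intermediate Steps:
$F{\left(U,h \right)} = 3 + \frac{474}{- U + \left(231 + U\right) \left(672 + h\right)}$ ($F{\left(U,h \right)} = 3 + \frac{474}{\left(U + 231\right) \left(h + 672\right) - U} = 3 + \frac{474}{\left(231 + U\right) \left(672 + h\right) - U} = 3 + \frac{474}{- U + \left(231 + U\right) \left(672 + h\right)}$)
$395417 + F{\left(\left(33 + 345\right) \left(-165 - 263\right),-398 \right)} = 395417 + \frac{3 \left(155390 + 231 \left(-398\right) + 671 \left(33 + 345\right) \left(-165 - 263\right) + \left(33 + 345\right) \left(-165 - 263\right) \left(-398\right)\right)}{155232 + 231 \left(-398\right) + 671 \left(33 + 345\right) \left(-165 - 263\right) + \left(33 + 345\right) \left(-165 - 263\right) \left(-398\right)} = 395417 + \frac{3 \left(155390 - 91938 + 671 \cdot 378 \left(-428\right) + 378 \left(-428\right) \left(-398\right)\right)}{155232 - 91938 + 671 \cdot 378 \left(-428\right) + 378 \left(-428\right) \left(-398\right)} = 395417 + \frac{3 \left(155390 - 91938 + 671 \left(-161784\right) - -64390032\right)}{155232 - 91938 + 671 \left(-161784\right) - -64390032} = 395417 + \frac{3 \left(155390 - 91938 - 108557064 + 64390032\right)}{155232 - 91938 - 108557064 + 64390032} = 395417 + 3 \frac{1}{-44103738} \left(-44103580\right) = 395417 + 3 \left(- \frac{1}{44103738}\right) \left(-44103580\right) = 395417 + \frac{22051790}{7350623} = \frac{2906583346581}{7350623}$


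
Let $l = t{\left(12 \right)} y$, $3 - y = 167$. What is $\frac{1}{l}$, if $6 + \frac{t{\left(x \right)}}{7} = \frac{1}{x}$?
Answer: $\frac{3}{20377} \approx 0.00014722$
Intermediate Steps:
$t{\left(x \right)} = -42 + \frac{7}{x}$
$y = -164$ ($y = 3 - 167 = -164$)
$l = \frac{20377}{3}$ ($l = \left(-42 + \frac{7}{12}\right) \left(-164\right) = \left(- \frac{497}{12}\right) \left(-164\right) = \frac{20377}{3} \approx 6792.3$)
$\frac{1}{l} = \frac{1}{\frac{20377}{3}} = \frac{3}{20377}$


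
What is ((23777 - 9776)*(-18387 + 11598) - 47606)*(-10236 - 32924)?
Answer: 4104533048200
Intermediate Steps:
((23777 - 9776)*(-18387 + 11598) - 47606)*(-10236 - 32924) = (14001*(-6789) - 47606)*(-43160) = (-95052789 - 47606)*(-43160) = -95100395*(-43160) = 4104533048200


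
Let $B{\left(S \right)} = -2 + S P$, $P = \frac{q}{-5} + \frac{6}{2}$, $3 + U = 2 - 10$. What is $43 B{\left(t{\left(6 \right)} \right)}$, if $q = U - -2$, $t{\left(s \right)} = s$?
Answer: $\frac{5762}{5} \approx 1152.4$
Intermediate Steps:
$U = -11$ ($U = -3 + \left(2 - 10\right) = -3 - 8 = -11$)
$q = -9$ ($q = -11 - -2 = -11 + 2 = -9$)
$P = \frac{24}{5}$ ($P = - \frac{9}{-5} + \frac{6}{2} = \left(-9\right) \left(- \frac{1}{5}\right) + 6 \cdot \frac{1}{2} = \frac{9}{5} + 3 = \frac{24}{5} \approx 4.8$)
$B{\left(S \right)} = -2 + \frac{24 S}{5}$ ($B{\left(S \right)} = -2 + S \frac{24}{5} = -2 + \frac{24 S}{5}$)
$43 B{\left(t{\left(6 \right)} \right)} = 43 \left(-2 + \frac{24}{5} \cdot 6\right) = 43 \left(-2 + \frac{144}{5}\right) = 43 \cdot \frac{134}{5} = \frac{5762}{5}$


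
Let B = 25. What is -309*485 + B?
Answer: -149840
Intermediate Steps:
-309*485 + B = -309*485 + 25 = -149865 + 25 = -149840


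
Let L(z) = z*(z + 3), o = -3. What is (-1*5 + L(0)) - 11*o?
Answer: 28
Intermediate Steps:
L(z) = z*(3 + z)
(-1*5 + L(0)) - 11*o = (-1*5 + 0*(3 + 0)) - 11*(-3) = (-5 + 0*3) + 33 = (-5 + 0) + 33 = -5 + 33 = 28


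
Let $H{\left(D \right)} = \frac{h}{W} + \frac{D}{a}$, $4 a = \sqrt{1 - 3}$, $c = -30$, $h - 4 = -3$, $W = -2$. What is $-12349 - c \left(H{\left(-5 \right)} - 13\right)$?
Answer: $-12754 + 300 i \sqrt{2} \approx -12754.0 + 424.26 i$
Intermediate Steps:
$h = 1$ ($h = 4 - 3 = 1$)
$a = \frac{i \sqrt{2}}{4}$ ($a = \frac{\sqrt{1 - 3}}{4} = \frac{\sqrt{-2}}{4} = \frac{i \sqrt{2}}{4} \approx 0.35355 i$)
$H{\left(D \right)} = - \frac{1}{2} - 2 i D \sqrt{2}$ ($H{\left(D \right)} = 1 \frac{1}{-2} + \frac{D}{\frac{1}{4} i \sqrt{2}} = 1 \left(- \frac{1}{2}\right) + D \left(- 2 i \sqrt{2}\right) = - \frac{1}{2} - 2 i D \sqrt{2}$)
$-12349 - c \left(H{\left(-5 \right)} - 13\right) = -12349 - - 30 \left(\left(- \frac{1}{2} - 2 i \left(-5\right) \sqrt{2}\right) - 13\right) = -12349 - - 30 \left(\left(- \frac{1}{2} + 10 i \sqrt{2}\right) - 13\right) = -12349 - - 30 \left(- \frac{27}{2} + 10 i \sqrt{2}\right) = -12349 - \left(405 - 300 i \sqrt{2}\right) = -12754 + 300 i \sqrt{2}$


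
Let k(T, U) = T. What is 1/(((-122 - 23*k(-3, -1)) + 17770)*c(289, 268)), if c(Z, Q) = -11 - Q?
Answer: -1/4943043 ≈ -2.0230e-7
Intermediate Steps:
1/(((-122 - 23*k(-3, -1)) + 17770)*c(289, 268)) = 1/(((-122 - 23*(-3)) + 17770)*(-11 - 1*268)) = 1/(((-122 + 69) + 17770)*(-11 - 268)) = 1/((-53 + 17770)*(-279)) = -1/279/17717 = (1/17717)*(-1/279) = -1/4943043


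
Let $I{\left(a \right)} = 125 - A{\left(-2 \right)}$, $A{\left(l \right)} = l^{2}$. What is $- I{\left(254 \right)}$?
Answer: $-121$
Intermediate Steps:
$I{\left(a \right)} = 121$ ($I{\left(a \right)} = 125 - \left(-2\right)^{2} = 125 - 4 = 121$)
$- I{\left(254 \right)} = \left(-1\right) 121 = -121$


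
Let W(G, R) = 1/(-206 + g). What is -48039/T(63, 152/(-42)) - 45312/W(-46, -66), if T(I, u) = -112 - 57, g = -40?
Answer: 1883849127/169 ≈ 1.1147e+7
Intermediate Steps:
T(I, u) = -169
W(G, R) = -1/246 (W(G, R) = 1/(-206 - 40) = 1/(-246) = -1/246)
-48039/T(63, 152/(-42)) - 45312/W(-46, -66) = -48039/(-169) - 45312/(-1/246) = -48039*(-1/169) - 45312*(-246) = 48039/169 + 11146752 = 1883849127/169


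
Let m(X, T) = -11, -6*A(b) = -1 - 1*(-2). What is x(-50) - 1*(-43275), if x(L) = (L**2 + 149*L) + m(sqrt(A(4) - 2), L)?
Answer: 38314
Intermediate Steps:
A(b) = -1/6 (A(b) = -(-1 - 1*(-2))/6 = -(-1 + 2)/6 = -1/6*1 = -1/6)
x(L) = -11 + L**2 + 149*L (x(L) = (L**2 + 149*L) - 11 = -11 + L**2 + 149*L)
x(-50) - 1*(-43275) = (-11 + (-50)**2 + 149*(-50)) - 1*(-43275) = (-11 + 2500 - 7450) + 43275 = -4961 + 43275 = 38314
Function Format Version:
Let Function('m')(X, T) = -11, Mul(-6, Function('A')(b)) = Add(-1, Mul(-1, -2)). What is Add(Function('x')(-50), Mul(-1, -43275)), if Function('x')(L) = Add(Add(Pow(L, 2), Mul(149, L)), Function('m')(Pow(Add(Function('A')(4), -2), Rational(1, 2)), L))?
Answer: 38314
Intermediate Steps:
Function('A')(b) = Rational(-1, 6) (Function('A')(b) = Mul(Rational(-1, 6), Add(-1, Mul(-1, -2))) = Mul(Rational(-1, 6), Add(-1, 2)) = Mul(Rational(-1, 6), 1) = Rational(-1, 6))
Function('x')(L) = Add(-11, Pow(L, 2), Mul(149, L)) (Function('x')(L) = Add(Add(Pow(L, 2), Mul(149, L)), -11) = Add(-11, Pow(L, 2), Mul(149, L)))
Add(Function('x')(-50), Mul(-1, -43275)) = Add(Add(-11, Pow(-50, 2), Mul(149, -50)), Mul(-1, -43275)) = Add(Add(-11, 2500, -7450), 43275) = Add(-4961, 43275) = 38314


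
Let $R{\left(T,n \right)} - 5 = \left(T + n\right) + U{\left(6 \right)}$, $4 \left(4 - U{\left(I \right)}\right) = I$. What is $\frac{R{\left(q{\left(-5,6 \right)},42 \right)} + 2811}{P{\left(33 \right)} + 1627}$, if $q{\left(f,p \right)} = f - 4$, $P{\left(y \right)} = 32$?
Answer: $\frac{1901}{1106} \approx 1.7188$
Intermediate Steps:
$U{\left(I \right)} = 4 - \frac{I}{4}$
$q{\left(f,p \right)} = -4 + f$
$R{\left(T,n \right)} = \frac{15}{2} + T + n$ ($R{\left(T,n \right)} = 5 + \left(\left(T + n\right) + \left(4 - \frac{3}{2}\right)\right) = 5 + \left(\left(T + n\right) + \frac{5}{2}\right) = 5 + \left(\frac{5}{2} + T + n\right) = \frac{15}{2} + T + n$)
$\frac{R{\left(q{\left(-5,6 \right)},42 \right)} + 2811}{P{\left(33 \right)} + 1627} = \frac{\left(\frac{15}{2} - 9 + 42\right) + 2811}{32 + 1627} = \frac{\left(\frac{15}{2} - 9 + 42\right) + 2811}{1659} = \left(\frac{81}{2} + 2811\right) \frac{1}{1659} = \frac{5703}{2} \cdot \frac{1}{1659} = \frac{1901}{1106}$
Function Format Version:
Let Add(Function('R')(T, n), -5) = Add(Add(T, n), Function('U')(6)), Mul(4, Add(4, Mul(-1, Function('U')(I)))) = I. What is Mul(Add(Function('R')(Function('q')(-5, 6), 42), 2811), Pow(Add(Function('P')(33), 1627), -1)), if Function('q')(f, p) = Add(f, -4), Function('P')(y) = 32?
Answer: Rational(1901, 1106) ≈ 1.7188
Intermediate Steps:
Function('U')(I) = Add(4, Mul(Rational(-1, 4), I))
Function('q')(f, p) = Add(-4, f)
Function('R')(T, n) = Add(Rational(15, 2), T, n) (Function('R')(T, n) = Add(5, Add(Add(T, n), Add(4, Mul(Rational(-1, 4), 6)))) = Add(5, Add(Add(T, n), Add(4, Rational(-3, 2)))) = Add(5, Add(Add(T, n), Rational(5, 2))) = Add(5, Add(Rational(5, 2), T, n)) = Add(Rational(15, 2), T, n))
Mul(Add(Function('R')(Function('q')(-5, 6), 42), 2811), Pow(Add(Function('P')(33), 1627), -1)) = Mul(Add(Add(Rational(15, 2), Add(-4, -5), 42), 2811), Pow(Add(32, 1627), -1)) = Mul(Add(Add(Rational(15, 2), -9, 42), 2811), Pow(1659, -1)) = Mul(Add(Rational(81, 2), 2811), Rational(1, 1659)) = Mul(Rational(5703, 2), Rational(1, 1659)) = Rational(1901, 1106)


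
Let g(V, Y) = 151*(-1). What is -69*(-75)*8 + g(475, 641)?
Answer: 41249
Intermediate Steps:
g(V, Y) = -151
-69*(-75)*8 + g(475, 641) = -69*(-75)*8 - 151 = 5175*8 - 151 = 41400 - 151 = 41249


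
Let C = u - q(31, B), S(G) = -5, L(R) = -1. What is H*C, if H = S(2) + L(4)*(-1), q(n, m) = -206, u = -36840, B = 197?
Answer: 146536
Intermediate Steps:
C = -36634 (C = -36840 - 1*(-206) = -36840 + 206 = -36634)
H = -4 (H = -5 - 1*(-1) = -5 + 1 = -4)
H*C = -4*(-36634) = 146536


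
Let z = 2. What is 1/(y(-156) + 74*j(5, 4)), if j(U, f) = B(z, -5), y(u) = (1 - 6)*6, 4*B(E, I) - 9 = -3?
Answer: 1/81 ≈ 0.012346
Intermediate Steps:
B(E, I) = 3/2 (B(E, I) = 9/4 + (¼)*(-3) = 9/4 - ¾ = 3/2)
y(u) = -30 (y(u) = -5*6 = -30)
j(U, f) = 3/2
1/(y(-156) + 74*j(5, 4)) = 1/(-30 + 74*(3/2)) = 1/(-30 + 111) = 1/81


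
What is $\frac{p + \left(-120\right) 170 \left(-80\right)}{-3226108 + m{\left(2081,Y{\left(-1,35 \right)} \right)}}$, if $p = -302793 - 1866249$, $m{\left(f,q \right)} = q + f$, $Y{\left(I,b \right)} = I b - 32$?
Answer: $\frac{89507}{537349} \approx 0.16657$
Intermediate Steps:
$Y{\left(I,b \right)} = -32 + I b$
$m{\left(f,q \right)} = f + q$
$p = -2169042$ ($p = -302793 - 1866249 = -2169042$)
$\frac{p + \left(-120\right) 170 \left(-80\right)}{-3226108 + m{\left(2081,Y{\left(-1,35 \right)} \right)}} = \frac{-2169042 + \left(-120\right) 170 \left(-80\right)}{-3226108 + \left(2081 - 67\right)} = \frac{-2169042 - -1632000}{-3226108 + \left(2081 - 67\right)} = \frac{-2169042 + 1632000}{-3226108 + \left(2081 - 67\right)} = - \frac{537042}{-3226108 + 2014} = - \frac{537042}{-3224094} = \left(-537042\right) \left(- \frac{1}{3224094}\right) = \frac{89507}{537349}$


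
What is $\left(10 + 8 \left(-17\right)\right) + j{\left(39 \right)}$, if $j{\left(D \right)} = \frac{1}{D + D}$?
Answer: $- \frac{9827}{78} \approx -125.99$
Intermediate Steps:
$j{\left(D \right)} = \frac{1}{2 D}$
$\left(10 + 8 \left(-17\right)\right) + j{\left(39 \right)} = \left(10 + 8 \left(-17\right)\right) + \frac{1}{2 \cdot 39} = \left(10 - 136\right) + \frac{1}{2} \cdot \frac{1}{39} = -126 + \frac{1}{78} = - \frac{9827}{78}$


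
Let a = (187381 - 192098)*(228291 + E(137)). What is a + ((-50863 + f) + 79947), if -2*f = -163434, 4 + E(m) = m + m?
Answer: -1078011436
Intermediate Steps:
E(m) = -4 + 2*m (E(m) = -4 + (m + m) = -4 + 2*m)
f = 81717 (f = -1/2*(-163434) = 81717)
a = -1078122237 (a = (187381 - 192098)*(228291 + (-4 + 2*137)) = -4717*(228291 + (-4 + 274)) = -4717*(228291 + 270) = -4717*228561 = -1078122237)
a + ((-50863 + f) + 79947) = -1078122237 + ((-50863 + 81717) + 79947) = -1078122237 + (30854 + 79947) = -1078122237 + 110801 = -1078011436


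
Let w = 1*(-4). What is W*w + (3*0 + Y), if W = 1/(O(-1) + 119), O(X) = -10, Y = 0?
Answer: -4/109 ≈ -0.036697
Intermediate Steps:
W = 1/109 (W = 1/(-10 + 119) = 1/109 ≈ 0.0091743)
w = -4
W*w + (3*0 + Y) = (1/109)*(-4) + (3*0 + 0) = -4/109 + (0 + 0) = -4/109 + 0 = -4/109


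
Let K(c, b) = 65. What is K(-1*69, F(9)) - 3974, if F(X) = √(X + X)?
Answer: -3909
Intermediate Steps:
F(X) = √2*√X (F(X) = √(2*X) = √2*√X)
K(-1*69, F(9)) - 3974 = 65 - 3974 = -3909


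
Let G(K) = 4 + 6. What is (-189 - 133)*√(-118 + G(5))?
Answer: -1932*I*√3 ≈ -3346.3*I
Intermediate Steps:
G(K) = 10
(-189 - 133)*√(-118 + G(5)) = (-189 - 133)*√(-118 + 10) = -1932*I*√3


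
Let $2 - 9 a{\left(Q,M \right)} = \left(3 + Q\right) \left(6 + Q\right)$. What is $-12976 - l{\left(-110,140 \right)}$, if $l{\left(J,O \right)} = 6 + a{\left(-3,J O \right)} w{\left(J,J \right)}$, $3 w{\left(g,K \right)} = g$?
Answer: $- \frac{350294}{27} \approx -12974.0$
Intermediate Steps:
$a{\left(Q,M \right)} = \frac{2}{9} - \frac{\left(3 + Q\right) \left(6 + Q\right)}{9}$
$w{\left(g,K \right)} = \frac{g}{3}$
$l{\left(J,O \right)} = 6 + \frac{2 J}{27}$ ($l{\left(J,O \right)} = 6 + \left(- \frac{16}{9} - -3 - \frac{\left(-3\right)^{2}}{9}\right) \frac{J}{3} = 6 + \left(- \frac{16}{9} + 3 - 1\right) \frac{J}{3} = 6 + \frac{2 \frac{J}{3}}{9} = 6 + \frac{2 J}{27}$)
$-12976 - l{\left(-110,140 \right)} = -12976 - \left(6 + \frac{2}{27} \left(-110\right)\right) = -12976 - \left(6 - \frac{220}{27}\right) = -12976 - - \frac{58}{27} = -12976 + \frac{58}{27} = - \frac{350294}{27}$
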